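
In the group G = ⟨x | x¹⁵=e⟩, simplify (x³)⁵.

Compute successive powers of (x³), reducing at each step:
  (x³)²: (x³) · x³ = x⁶
  (x³)³: (x⁶) · x³ = x⁹
  (x³)⁴: (x⁹) · x³ = x¹²
  (x³)⁵: (x¹²) · x³ = e

Answer: e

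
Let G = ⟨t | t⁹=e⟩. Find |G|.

G is generated by a single element, so G is cyclic. The relator gives t⁹ = e and no smaller power is forced to be e, so the 9 powers {e, t, t², t³, t⁴, t⁵, t⁶, t⁷, t⁸} are distinct. Hence |G| = 9.

Answer: 9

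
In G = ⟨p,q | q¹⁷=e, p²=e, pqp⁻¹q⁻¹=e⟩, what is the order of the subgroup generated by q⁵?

|⟨q⁵⟩| equals the order of q⁵. Compute successive powers until reaching e:
  (q⁵)¹ = q⁵, (q⁵)² = q¹⁰, (q⁵)³ = q¹⁵, (q⁵)⁴ = q³, (q⁵)⁵ = q⁸, (q⁵)⁶ = q¹³, (q⁵)⁷ = q, (q⁵)⁸ = q⁶, (q⁵)⁹ = q¹¹, (q⁵)¹⁰ = q¹⁶, (q⁵)¹¹ = q⁴, (q⁵)¹² = q⁹, (q⁵)¹³ = q¹⁴, (q⁵)¹⁴ = q², (q⁵)¹⁵ = q⁷, (q⁵)¹⁶ = q¹², (q⁵)¹⁷ = e.
The smallest positive k with (q⁵)ᵏ = e is 17, so |⟨q⁵⟩| = 17.

Answer: 17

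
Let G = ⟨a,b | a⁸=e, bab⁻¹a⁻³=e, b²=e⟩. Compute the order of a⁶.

Compute successive powers until reaching e:
  (a⁶)¹ = a⁶, (a⁶)² = a⁴, (a⁶)³ = a², (a⁶)⁴ = e.
The smallest positive k with (a⁶)ᵏ = e is 4.

Answer: 4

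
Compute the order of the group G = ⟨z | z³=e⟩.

G is generated by a single element, so G is cyclic. The relator gives z³ = e and no smaller power is forced to be e, so the 3 powers {e, z, z²} are distinct. Hence |G| = 3.

Answer: 3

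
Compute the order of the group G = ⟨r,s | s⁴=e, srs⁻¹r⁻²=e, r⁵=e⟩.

Enumerate words in the generators, reducing via the relations: the distinct elements are
  {e, r, s, rs, r², r³, r⁴, s², s³, rs², rs³, r²s, r³s, r⁴s, r²s², r²s³, r³s², r³s³, r⁴s², r⁴s³}.
No further products give new elements, so |G| = 20.

Answer: 20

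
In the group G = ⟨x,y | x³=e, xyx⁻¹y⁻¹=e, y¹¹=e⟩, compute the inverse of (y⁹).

The order of (y⁹) is 11 (smallest k with (y⁹)ᵏ = e), so (y⁹)⁻¹ = (y⁹)¹⁰ = y².
Check: (y⁹) · (y²) → (y⁹) · y² = e, giving e as required.

Answer: y²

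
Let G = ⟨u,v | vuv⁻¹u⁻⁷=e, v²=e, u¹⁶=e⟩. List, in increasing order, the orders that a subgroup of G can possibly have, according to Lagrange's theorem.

|G| = 32 = 2⁵. By Lagrange's theorem the order of any subgroup divides 32; the divisors of 32 are 1, 2, 4, 8, 16, 32.

Answer: 1, 2, 4, 8, 16, 32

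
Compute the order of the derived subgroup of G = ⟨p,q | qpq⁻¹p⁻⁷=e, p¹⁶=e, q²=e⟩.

G' = [G, G] is generated by all commutators. The generator-pair commutators are: [p, q] = p¹⁰.
The subgroup they normally generate is {e, p², p⁴, p⁶, p⁸, p¹⁰, p¹², p¹⁴}, of order 8.
Check: |G/G'| = 32/8 = 4 is the order of the abelianisation.

Answer: 8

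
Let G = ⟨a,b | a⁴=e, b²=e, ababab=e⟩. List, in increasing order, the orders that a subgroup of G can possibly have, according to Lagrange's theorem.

|G| = 24 = 2³ · 3. By Lagrange's theorem the order of any subgroup divides 24; the divisors of 24 are 1, 2, 3, 4, 6, 8, 12, 24.

Answer: 1, 2, 3, 4, 6, 8, 12, 24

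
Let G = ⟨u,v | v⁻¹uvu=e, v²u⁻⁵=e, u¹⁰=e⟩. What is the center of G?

An element z ∈ Z(G) iff z commutes with every generator.
For example u⁵ is central: (u⁵)·u = u⁶ = u·(u⁵); (u⁵)·v = v⁻¹ = v·(u⁵).
Whereas u ∉ Z(G) since u·v = uv ≠ u⁴v⁻¹ = v·u.
Checking each of the 20 elements this way gives Z(G) = {e, u⁵}, of order 2.

Answer: {e, u⁵}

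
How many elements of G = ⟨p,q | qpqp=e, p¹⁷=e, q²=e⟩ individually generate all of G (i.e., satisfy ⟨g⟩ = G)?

⟨g⟩ = G would require ord(g) = |G| = 34, but the maximum element order in G is 17 < 34. So G is not cyclic and no single element generates it: the count is 0.

Answer: 0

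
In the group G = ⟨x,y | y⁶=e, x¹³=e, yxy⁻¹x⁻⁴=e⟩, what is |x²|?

Compute successive powers until reaching e:
  (x²)¹ = x², (x²)² = x⁴, (x²)³ = x⁶, (x²)⁴ = x⁸, (x²)⁵ = x¹⁰, (x²)⁶ = x¹², (x²)⁷ = x, (x²)⁸ = x³, (x²)⁹ = x⁵, (x²)¹⁰ = x⁷, (x²)¹¹ = x⁹, (x²)¹² = x¹¹, (x²)¹³ = e.
The smallest positive k with (x²)ᵏ = e is 13.

Answer: 13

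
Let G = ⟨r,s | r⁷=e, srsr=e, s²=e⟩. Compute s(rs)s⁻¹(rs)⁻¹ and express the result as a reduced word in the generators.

[s, (rs)] = s·(rs)·s⁻¹·(rs)⁻¹.
  s · (rs) = r⁶
  (r⁶) · s = r⁶s
  (r⁶s) · (rs) = r⁵

Answer: r⁵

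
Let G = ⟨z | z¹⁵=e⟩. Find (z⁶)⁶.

Compute successive powers of (z⁶), reducing at each step:
  (z⁶)²: (z⁶) · z⁶ = z¹²
  (z⁶)³: (z¹²) · z⁶ = z³
  (z⁶)⁴: (z³) · z⁶ = z⁹
  (z⁶)⁵: (z⁹) · z⁶ = e
  (z⁶)⁶: e · z⁶ = z⁶

Answer: z⁶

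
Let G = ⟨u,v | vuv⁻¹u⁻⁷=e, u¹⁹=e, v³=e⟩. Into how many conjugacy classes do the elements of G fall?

The conjugacy classes (representative and size) are:
  [e] (size 1), [u¹¹] (size 3), [u¹⁴] (size 3), [u⁶] (size 3), [u¹⁷] (size 3), [u¹²] (size 3), [u¹⁰] (size 3), [u²v] (size 19), [u¹⁸v²] (size 19).
Class equation: 1 + 3 + 3 + 3 + 3 + 3 + 3 + 19 + 19 = 57 = |G|. So G has 9 conjugacy classes.

Answer: 9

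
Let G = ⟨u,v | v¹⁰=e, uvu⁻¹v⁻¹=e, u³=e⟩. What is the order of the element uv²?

Compute successive powers until reaching e:
  (uv²)¹ = uv², (uv²)² = u²v⁴, (uv²)³ = v⁶, (uv²)⁴ = uv⁸, (uv²)⁵ = u², (uv²)⁶ = v², (uv²)⁷ = uv⁴, (uv²)⁸ = u²v⁶, (uv²)⁹ = v⁸, (uv²)¹⁰ = u, (uv²)¹¹ = u²v², (uv²)¹² = v⁴, (uv²)¹³ = uv⁶, (uv²)¹⁴ = u²v⁸, (uv²)¹⁵ = e.
The smallest positive k with (uv²)ᵏ = e is 15.

Answer: 15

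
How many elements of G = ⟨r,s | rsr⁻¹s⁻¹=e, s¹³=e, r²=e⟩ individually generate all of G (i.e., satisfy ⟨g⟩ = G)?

G is cyclic of order 26. An element generates G iff its order is 26, and a cyclic group of order 26 has exactly φ(26) = 12 such elements.

Answer: 12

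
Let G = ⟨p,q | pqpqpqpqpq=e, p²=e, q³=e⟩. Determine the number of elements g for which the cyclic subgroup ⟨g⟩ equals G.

⟨g⟩ = G would require ord(g) = |G| = 60, but the maximum element order in G is 5 < 60. So G is not cyclic and no single element generates it: the count is 0.

Answer: 0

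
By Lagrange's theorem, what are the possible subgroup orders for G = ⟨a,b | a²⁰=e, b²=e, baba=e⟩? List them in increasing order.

|G| = 40 = 2³ · 5. By Lagrange's theorem the order of any subgroup divides 40; the divisors of 40 are 1, 2, 4, 5, 8, 10, 20, 40.

Answer: 1, 2, 4, 5, 8, 10, 20, 40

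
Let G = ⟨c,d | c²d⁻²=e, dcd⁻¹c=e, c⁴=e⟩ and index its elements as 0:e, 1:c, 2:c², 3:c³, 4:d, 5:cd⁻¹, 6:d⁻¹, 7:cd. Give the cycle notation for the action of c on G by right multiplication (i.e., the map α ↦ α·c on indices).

(0 1 2 3)(4 5 6 7)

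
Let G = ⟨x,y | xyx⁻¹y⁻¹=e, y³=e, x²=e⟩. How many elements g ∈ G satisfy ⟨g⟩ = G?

G is cyclic of order 6. An element generates G iff its order is 6, and a cyclic group of order 6 has exactly φ(6) = 2 such elements.

Answer: 2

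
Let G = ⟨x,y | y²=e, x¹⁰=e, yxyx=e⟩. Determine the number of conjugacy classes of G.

The conjugacy classes (representative and size) are:
  [e] (size 1), [x] (size 2), [x²] (size 2), [x³] (size 2), [x⁴] (size 2), [x⁵] (size 1), [x²y] (size 5), [x³y] (size 5).
Class equation: 1 + 2 + 2 + 2 + 2 + 1 + 5 + 5 = 20 = |G|. So G has 8 conjugacy classes.

Answer: 8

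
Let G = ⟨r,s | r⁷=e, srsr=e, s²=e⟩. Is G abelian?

r·s = rs but s·r = r⁶s, so r·s ≠ s·r and G is not abelian.

Answer: No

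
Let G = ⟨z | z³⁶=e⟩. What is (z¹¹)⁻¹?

The order of (z¹¹) is 36 (smallest k with (z¹¹)ᵏ = e), so (z¹¹)⁻¹ = (z¹¹)³⁵ = z²⁵.
Check: (z¹¹) · (z²⁵) → (z¹¹) · z²⁵ = e, giving e as required.

Answer: z²⁵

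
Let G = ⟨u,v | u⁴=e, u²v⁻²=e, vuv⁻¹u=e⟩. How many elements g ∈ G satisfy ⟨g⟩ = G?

⟨g⟩ = G would require ord(g) = |G| = 8, but the maximum element order in G is 4 < 8. So G is not cyclic and no single element generates it: the count is 0.

Answer: 0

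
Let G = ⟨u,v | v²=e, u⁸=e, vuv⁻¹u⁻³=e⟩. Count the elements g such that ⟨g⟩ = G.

⟨g⟩ = G would require ord(g) = |G| = 16, but the maximum element order in G is 8 < 16. So G is not cyclic and no single element generates it: the count is 0.

Answer: 0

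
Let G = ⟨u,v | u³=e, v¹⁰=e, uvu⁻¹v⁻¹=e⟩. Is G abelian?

Each pair of generators commutes: u·v = uv = v·u. Since the generators pairwise commute, every element of G commutes with every other, so G is abelian.

Answer: Yes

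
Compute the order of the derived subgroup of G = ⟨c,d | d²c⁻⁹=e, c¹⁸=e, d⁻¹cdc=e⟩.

G' = [G, G] is generated by all commutators. The generator-pair commutators are: [c, d] = c².
The subgroup they normally generate is {e, c², c⁴, c⁶, c⁸, c¹⁰, c¹², c¹⁴, c¹⁶}, of order 9.
Check: |G/G'| = 36/9 = 4 is the order of the abelianisation.

Answer: 9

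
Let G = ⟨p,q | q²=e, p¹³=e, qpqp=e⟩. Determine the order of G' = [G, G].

G' = [G, G] is generated by all commutators. The generator-pair commutators are: [p, q] = p².
The subgroup they normally generate is {e, p, p², p³, p⁴, p⁵, p⁶, p⁷, p⁸, p⁹, p¹⁰, p¹¹, p¹²}, of order 13.
Check: |G/G'| = 26/13 = 2 is the order of the abelianisation.

Answer: 13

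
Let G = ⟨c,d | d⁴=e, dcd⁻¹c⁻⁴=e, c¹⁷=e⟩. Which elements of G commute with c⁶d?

⟨c⁶d⟩ ⊆ C_G(c⁶d) since powers of c⁶d commute with c⁶d; so |C_G(c⁶d)| ≥ |⟨c⁶d⟩| = 4.
By orbit–stabilizer, |C_G(c⁶d)| = |G| / |conj. class of c⁶d| = 68 / 17 = 4.
The 4 elements commuting with c⁶d are {e, c⁶d, c⁷d³, c¹³d²}.

Answer: {e, c⁶d, c⁷d³, c¹³d²}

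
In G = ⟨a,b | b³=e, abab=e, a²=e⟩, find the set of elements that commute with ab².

⟨ab²⟩ ⊆ C_G(ab²) since powers of ab² commute with ab²; so |C_G(ab²)| ≥ |⟨ab²⟩| = 2.
By orbit–stabilizer, |C_G(ab²)| = |G| / |conj. class of ab²| = 6 / 3 = 2.
The 2 elements commuting with ab² are {e, ab²}.

Answer: {e, ab²}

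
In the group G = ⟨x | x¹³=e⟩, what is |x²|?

Compute successive powers until reaching e:
  (x²)¹ = x², (x²)² = x⁴, (x²)³ = x⁶, (x²)⁴ = x⁸, (x²)⁵ = x¹⁰, (x²)⁶ = x¹², (x²)⁷ = x, (x²)⁸ = x³, (x²)⁹ = x⁵, (x²)¹⁰ = x⁷, (x²)¹¹ = x⁹, (x²)¹² = x¹¹, (x²)¹³ = e.
The smallest positive k with (x²)ᵏ = e is 13.

Answer: 13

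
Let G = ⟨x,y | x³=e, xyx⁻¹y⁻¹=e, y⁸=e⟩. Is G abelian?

Each pair of generators commutes: x·y = xy = y·x. Since the generators pairwise commute, every element of G commutes with every other, so G is abelian.

Answer: Yes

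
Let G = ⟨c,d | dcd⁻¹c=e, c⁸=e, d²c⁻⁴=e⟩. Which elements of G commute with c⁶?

⟨c⁶⟩ ⊆ C_G(c⁶) since powers of c⁶ commute with c⁶; so |C_G(c⁶)| ≥ |⟨c⁶⟩| = 4.
By orbit–stabilizer, |C_G(c⁶)| = |G| / |conj. class of c⁶| = 16 / 2 = 8.
The 8 elements commuting with c⁶ are {e, c, c², c³, c⁴, c⁵, c⁶, c⁷}.

Answer: {e, c, c², c³, c⁴, c⁵, c⁶, c⁷}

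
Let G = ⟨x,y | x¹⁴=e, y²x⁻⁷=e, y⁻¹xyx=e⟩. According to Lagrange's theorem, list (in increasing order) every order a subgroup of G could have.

|G| = 28 = 2² · 7. By Lagrange's theorem the order of any subgroup divides 28; the divisors of 28 are 1, 2, 4, 7, 14, 28.

Answer: 1, 2, 4, 7, 14, 28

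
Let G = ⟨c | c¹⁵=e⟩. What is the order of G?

G is generated by a single element, so G is cyclic. The relator gives c¹⁵ = e and no smaller power is forced to be e, so the 15 powers {c, e, c², c³, c⁴, c⁵, c⁶, c⁷, c⁸, c⁹, c¹², c¹³, c¹¹, c¹⁰, c¹⁴} are distinct. Hence |G| = 15.

Answer: 15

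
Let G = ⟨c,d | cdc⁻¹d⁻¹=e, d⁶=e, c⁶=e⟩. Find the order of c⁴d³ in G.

Compute successive powers until reaching e:
  (c⁴d³)¹ = c⁴d³, (c⁴d³)² = c², (c⁴d³)³ = d³, (c⁴d³)⁴ = c⁴, (c⁴d³)⁵ = c²d³, (c⁴d³)⁶ = e.
The smallest positive k with (c⁴d³)ᵏ = e is 6.

Answer: 6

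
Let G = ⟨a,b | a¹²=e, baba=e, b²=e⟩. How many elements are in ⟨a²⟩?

|⟨a²⟩| equals the order of a². Compute successive powers until reaching e:
  (a²)¹ = a², (a²)² = a⁴, (a²)³ = a⁶, (a²)⁴ = a⁸, (a²)⁵ = a¹⁰, (a²)⁶ = e.
The smallest positive k with (a²)ᵏ = e is 6, so |⟨a²⟩| = 6.

Answer: 6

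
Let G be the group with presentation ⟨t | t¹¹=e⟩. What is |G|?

G is generated by a single element, so G is cyclic. The relator gives t¹¹ = e and no smaller power is forced to be e, so the 11 powers {e, t, t², t³, t⁴, t⁵, t⁶, t⁷, t⁸, t⁹, t¹⁰} are distinct. Hence |G| = 11.

Answer: 11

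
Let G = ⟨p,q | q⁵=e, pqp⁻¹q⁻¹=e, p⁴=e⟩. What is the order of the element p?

Compute successive powers until reaching e:
  p¹ = p, p² = p², p³ = p³, p⁴ = e.
The smallest positive k with pᵏ = e is 4.

Answer: 4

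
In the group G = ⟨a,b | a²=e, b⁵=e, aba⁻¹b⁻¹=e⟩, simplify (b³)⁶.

Compute successive powers of (b³), reducing at each step:
  (b³)²: (b³) · b³ = b
  (b³)³: b · b³ = b⁴
  (b³)⁴: (b⁴) · b³ = b²
  (b³)⁵: (b²) · b³ = e
  (b³)⁶: e · b³ = b³

Answer: b³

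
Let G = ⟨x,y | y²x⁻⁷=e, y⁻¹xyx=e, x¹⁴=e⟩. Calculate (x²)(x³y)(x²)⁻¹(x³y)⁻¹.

[(x²), (x³y)] = (x²)·(x³y)·(x²)⁻¹·(x³y)⁻¹.
  (x²) · (x³y) = x⁵y
  (x⁵y) · (x¹²) = y⁻¹
  (y⁻¹) · (x³y⁻¹) = x⁴

Answer: x⁴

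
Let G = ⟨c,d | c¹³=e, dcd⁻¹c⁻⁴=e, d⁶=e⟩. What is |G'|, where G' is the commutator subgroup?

G' = [G, G] is generated by all commutators. The generator-pair commutators are: [c, d] = c¹⁰.
The subgroup they normally generate is {e, c, c², c³, c⁴, c⁵, c⁶, c⁷, c⁸, c⁹, c¹⁰, c¹¹, c¹²}, of order 13.
Check: |G/G'| = 78/13 = 6 is the order of the abelianisation.

Answer: 13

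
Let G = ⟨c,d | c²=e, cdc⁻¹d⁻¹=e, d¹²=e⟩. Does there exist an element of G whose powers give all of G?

|G| = 24, but the maximum element order in G is 12 < 24. No single element generates all of G, so G is not cyclic.

Answer: No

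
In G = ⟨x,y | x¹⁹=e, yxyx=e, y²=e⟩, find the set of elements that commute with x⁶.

⟨x⁶⟩ ⊆ C_G(x⁶) since powers of x⁶ commute with x⁶; so |C_G(x⁶)| ≥ |⟨x⁶⟩| = 19.
By orbit–stabilizer, |C_G(x⁶)| = |G| / |conj. class of x⁶| = 38 / 2 = 19.
The 19 elements commuting with x⁶ are {e, x, x², x³, x⁴, x⁵, x⁶, x⁷, x⁸, x⁹, x¹⁰, x¹¹, x¹², x¹³, x¹⁴, x¹⁵, x¹⁶, x¹⁷, x¹⁸}.

Answer: {e, x, x², x³, x⁴, x⁵, x⁶, x⁷, x⁸, x⁹, x¹⁰, x¹¹, x¹², x¹³, x¹⁴, x¹⁵, x¹⁶, x¹⁷, x¹⁸}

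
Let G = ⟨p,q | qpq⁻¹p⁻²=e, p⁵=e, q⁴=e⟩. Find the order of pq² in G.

Compute successive powers until reaching e:
  (pq²)¹ = pq², (pq²)² = e.
The smallest positive k with (pq²)ᵏ = e is 2.

Answer: 2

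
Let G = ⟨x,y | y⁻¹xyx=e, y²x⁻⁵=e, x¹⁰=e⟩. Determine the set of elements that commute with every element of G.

An element z ∈ Z(G) iff z commutes with every generator.
For example x⁵ is central: (x⁵)·x = x⁶ = x·(x⁵); (x⁵)·y = y⁻¹ = y·(x⁵).
Whereas x ∉ Z(G) since x·y = xy ≠ x⁴y⁻¹ = y·x.
Checking each of the 20 elements this way gives Z(G) = {e, x⁵}, of order 2.

Answer: {e, x⁵}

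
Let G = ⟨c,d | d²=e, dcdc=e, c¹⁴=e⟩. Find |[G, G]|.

G' = [G, G] is generated by all commutators. The generator-pair commutators are: [c, d] = c².
The subgroup they normally generate is {e, c², c⁴, c⁶, c⁸, c¹⁰, c¹²}, of order 7.
Check: |G/G'| = 28/7 = 4 is the order of the abelianisation.

Answer: 7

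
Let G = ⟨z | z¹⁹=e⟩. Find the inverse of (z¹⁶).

The order of (z¹⁶) is 19 (smallest k with (z¹⁶)ᵏ = e), so (z¹⁶)⁻¹ = (z¹⁶)¹⁸ = z³.
Check: (z¹⁶) · (z³) → (z¹⁶) · z³ = e, giving e as required.

Answer: z³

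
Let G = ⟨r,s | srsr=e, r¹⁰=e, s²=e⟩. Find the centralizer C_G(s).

⟨s⟩ ⊆ C_G(s) since powers of s commute with s; so |C_G(s)| ≥ |⟨s⟩| = 2.
By orbit–stabilizer, |C_G(s)| = |G| / |conj. class of s| = 20 / 5 = 4.
The 4 elements commuting with s are {e, r⁵, s, r⁵s}.

Answer: {e, r⁵, s, r⁵s}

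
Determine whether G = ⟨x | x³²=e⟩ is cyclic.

|G| = 32. The element x has order 32 (its powers give 32 distinct elements), so ⟨x⟩ = G and G is cyclic.

Answer: Yes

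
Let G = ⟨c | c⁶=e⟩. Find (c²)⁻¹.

The order of (c²) is 3 (smallest k with (c²)ᵏ = e), so (c²)⁻¹ = (c²)² = c⁴.
Check: (c²) · (c⁴) → (c²) · c⁴ = e, giving e as required.

Answer: c⁴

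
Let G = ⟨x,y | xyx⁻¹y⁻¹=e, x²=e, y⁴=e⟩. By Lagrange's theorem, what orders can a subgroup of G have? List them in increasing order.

|G| = 8 = 2³. By Lagrange's theorem the order of any subgroup divides 8; the divisors of 8 are 1, 2, 4, 8.

Answer: 1, 2, 4, 8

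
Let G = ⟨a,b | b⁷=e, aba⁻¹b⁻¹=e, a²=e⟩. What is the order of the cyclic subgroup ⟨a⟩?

|⟨a⟩| equals the order of a. Compute successive powers until reaching e:
  a¹ = a, a² = e.
The smallest positive k with aᵏ = e is 2, so |⟨a⟩| = 2.

Answer: 2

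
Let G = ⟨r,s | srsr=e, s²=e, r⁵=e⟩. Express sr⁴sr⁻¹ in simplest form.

Multiply left to right, reducing at each step:
  s · r⁴ = rs
  (rs) · s = r
  r · r⁻¹ = e

Answer: e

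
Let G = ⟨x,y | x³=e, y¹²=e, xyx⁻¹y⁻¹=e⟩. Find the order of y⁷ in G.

Compute successive powers until reaching e:
  (y⁷)¹ = y⁷, (y⁷)² = y², (y⁷)³ = y⁹, (y⁷)⁴ = y⁴, (y⁷)⁵ = y¹¹, (y⁷)⁶ = y⁶, (y⁷)⁷ = y, (y⁷)⁸ = y⁸, (y⁷)⁹ = y³, (y⁷)¹⁰ = y¹⁰, (y⁷)¹¹ = y⁵, (y⁷)¹² = e.
The smallest positive k with (y⁷)ᵏ = e is 12.

Answer: 12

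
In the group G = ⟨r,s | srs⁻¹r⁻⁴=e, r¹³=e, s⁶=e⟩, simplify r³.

Compute successive powers of r, reducing at each step:
  r²: r · r = r²
  r³: (r²) · r = r³

Answer: r³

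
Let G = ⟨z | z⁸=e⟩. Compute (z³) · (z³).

Compute (z³) · (z³) by multiplying left to right and reducing via the relations at each step:
  (z³) · z³ = z⁶

Answer: z⁶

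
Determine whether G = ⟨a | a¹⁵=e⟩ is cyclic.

|G| = 15. The element a has order 15 (its powers give 15 distinct elements), so ⟨a⟩ = G and G is cyclic.

Answer: Yes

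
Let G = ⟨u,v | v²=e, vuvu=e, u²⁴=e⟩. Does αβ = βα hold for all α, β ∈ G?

u·v = uv but v·u = u²³v, so u·v ≠ v·u and G is not abelian.

Answer: No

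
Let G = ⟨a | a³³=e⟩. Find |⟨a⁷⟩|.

|⟨a⁷⟩| equals the order of a⁷. Compute successive powers until reaching e:
  (a⁷)¹ = a⁷, (a⁷)² = a¹⁴, (a⁷)³ = a²¹, (a⁷)⁴ = a²⁸, (a⁷)⁵ = a², (a⁷)⁶ = a⁹, (a⁷)⁷ = a¹⁶, (a⁷)⁸ = a²³, (a⁷)⁹ = a³⁰, (a⁷)¹⁰ = a⁴, (a⁷)¹¹ = a¹¹, (a⁷)¹² = a¹⁸, (a⁷)¹³ = a²⁵, (a⁷)¹⁴ = a³², (a⁷)¹⁵ = a⁶, (a⁷)¹⁶ = a¹³, (a⁷)¹⁷ = a²⁰, (a⁷)¹⁸ = a²⁷, (a⁷)¹⁹ = a, (a⁷)²⁰ = a⁸, (a⁷)²¹ = a¹⁵, (a⁷)²² = a²², (a⁷)²³ = a²⁹, (a⁷)²⁴ = a³, (a⁷)²⁵ = a¹⁰, (a⁷)²⁶ = a¹⁷, (a⁷)²⁷ = a²⁴, (a⁷)²⁸ = a³¹, (a⁷)²⁹ = a⁵, (a⁷)³⁰ = a¹², (a⁷)³¹ = a¹⁹, (a⁷)³² = a²⁶, (a⁷)³³ = e.
The smallest positive k with (a⁷)ᵏ = e is 33, so |⟨a⁷⟩| = 33.

Answer: 33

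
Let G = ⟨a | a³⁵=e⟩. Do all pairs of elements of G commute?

G has a single generator, so G is cyclic and hence abelian.

Answer: Yes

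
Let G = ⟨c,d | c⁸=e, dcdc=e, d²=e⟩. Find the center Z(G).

An element z ∈ Z(G) iff z commutes with every generator.
For example c⁴ is central: (c⁴)·c = c⁵ = c·(c⁴); (c⁴)·d = c⁴d = d·(c⁴).
Whereas c ∉ Z(G) since c·d = cd ≠ c⁷d = d·c.
Checking each of the 16 elements this way gives Z(G) = {e, c⁴}, of order 2.

Answer: {e, c⁴}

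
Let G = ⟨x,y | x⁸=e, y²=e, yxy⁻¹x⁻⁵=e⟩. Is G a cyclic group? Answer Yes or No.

Every cyclic group is abelian. But x·y = xy while y·x = x⁵y, so x·y ≠ y·x and G is not abelian. Hence G is not cyclic.

Answer: No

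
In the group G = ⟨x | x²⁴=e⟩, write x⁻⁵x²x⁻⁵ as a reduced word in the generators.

Multiply left to right, reducing at each step:
  (x¹⁹) · x² = x²¹
  (x²¹) · x⁻⁵ = x¹⁶

Answer: x¹⁶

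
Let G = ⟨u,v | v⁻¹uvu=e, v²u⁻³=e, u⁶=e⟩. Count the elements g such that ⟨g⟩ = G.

⟨g⟩ = G would require ord(g) = |G| = 12, but the maximum element order in G is 6 < 12. So G is not cyclic and no single element generates it: the count is 0.

Answer: 0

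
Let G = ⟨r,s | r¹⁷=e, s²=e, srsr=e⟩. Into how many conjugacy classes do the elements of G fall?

The conjugacy classes (representative and size) are:
  [e] (size 1), [r¹⁶] (size 2), [r²] (size 2), [r³] (size 2), [r¹³] (size 2), [r¹²] (size 2), [r⁶] (size 2), [r¹⁰] (size 2), [r⁹] (size 2), [r⁷s] (size 17).
Class equation: 1 + 2 + 2 + 2 + 2 + 2 + 2 + 2 + 2 + 17 = 34 = |G|. So G has 10 conjugacy classes.

Answer: 10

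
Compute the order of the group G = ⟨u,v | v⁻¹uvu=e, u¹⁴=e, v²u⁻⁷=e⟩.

Enumerate words in the generators, reducing via the relations: the distinct elements are
  {e, u, v, uv, u², u³, u⁴, u⁵, u⁶, u⁷, u⁸, u⁹, u²v, u³v, u¹², u¹³, u¹¹, u¹⁰, u⁴v, u⁵v, u⁶v, v⁻¹, uv⁻¹, u²v⁻¹, u³v⁻¹, u⁴v⁻¹, u⁵v⁻¹, u⁶v⁻¹}.
No further products give new elements, so |G| = 28.

Answer: 28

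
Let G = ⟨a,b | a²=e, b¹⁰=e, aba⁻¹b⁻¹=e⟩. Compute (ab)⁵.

Compute successive powers of (ab), reducing at each step:
  (ab)²: (ab) · a = b;   b · b = b²
  (ab)³: (b²) · a = ab²;   (ab²) · b = ab³
  (ab)⁴: (ab³) · a = b³;   (b³) · b = b⁴
  (ab)⁵: (b⁴) · a = ab⁴;   (ab⁴) · b = ab⁵

Answer: ab⁵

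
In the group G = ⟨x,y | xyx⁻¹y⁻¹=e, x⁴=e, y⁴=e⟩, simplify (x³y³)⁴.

Compute successive powers of (x³y³), reducing at each step:
  (x³y³)²: (x³y³) · x³ = x²y³;   (x²y³) · y³ = x²y²
  (x³y³)³: (x²y²) · x³ = xy²;   (xy²) · y³ = xy
  (x³y³)⁴: (xy) · x³ = y;   y · y³ = e

Answer: e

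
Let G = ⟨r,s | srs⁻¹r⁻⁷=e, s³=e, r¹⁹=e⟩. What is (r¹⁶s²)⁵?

Compute successive powers of (r¹⁶s²), reducing at each step:
  (r¹⁶s²)²: (r¹⁶s²) · r¹⁶ = r²s²;   (r²s²) · s² = r²s
  (r¹⁶s²)³: (r²s) · r¹⁶ = s;   s · s² = e
  (r¹⁶s²)⁴: e · r¹⁶ = r¹⁶;   (r¹⁶) · s² = r¹⁶s²
  (r¹⁶s²)⁵: (r¹⁶s²) · r¹⁶ = r²s²;   (r²s²) · s² = r²s

Answer: r²s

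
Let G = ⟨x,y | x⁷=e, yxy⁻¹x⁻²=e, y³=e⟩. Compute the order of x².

Compute successive powers until reaching e:
  (x²)¹ = x², (x²)² = x⁴, (x²)³ = x⁶, (x²)⁴ = x, (x²)⁵ = x³, (x²)⁶ = x⁵, (x²)⁷ = e.
The smallest positive k with (x²)ᵏ = e is 7.

Answer: 7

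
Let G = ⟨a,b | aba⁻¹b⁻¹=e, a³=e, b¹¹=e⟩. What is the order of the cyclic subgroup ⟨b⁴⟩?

|⟨b⁴⟩| equals the order of b⁴. Compute successive powers until reaching e:
  (b⁴)¹ = b⁴, (b⁴)² = b⁸, (b⁴)³ = b, (b⁴)⁴ = b⁵, (b⁴)⁵ = b⁹, (b⁴)⁶ = b², (b⁴)⁷ = b⁶, (b⁴)⁸ = b¹⁰, (b⁴)⁹ = b³, (b⁴)¹⁰ = b⁷, (b⁴)¹¹ = e.
The smallest positive k with (b⁴)ᵏ = e is 11, so |⟨b⁴⟩| = 11.

Answer: 11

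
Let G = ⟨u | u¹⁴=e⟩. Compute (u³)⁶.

Compute successive powers of (u³), reducing at each step:
  (u³)²: (u³) · u³ = u⁶
  (u³)³: (u⁶) · u³ = u⁹
  (u³)⁴: (u⁹) · u³ = u¹²
  (u³)⁵: (u¹²) · u³ = u
  (u³)⁶: u · u³ = u⁴

Answer: u⁴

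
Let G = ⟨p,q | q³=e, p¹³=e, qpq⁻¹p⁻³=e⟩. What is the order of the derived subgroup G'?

G' = [G, G] is generated by all commutators. The generator-pair commutators are: [p, q] = p¹¹.
The subgroup they normally generate is {e, p, p², p³, p⁴, p⁵, p⁶, p⁷, p⁸, p⁹, p¹⁰, p¹¹, p¹²}, of order 13.
Check: |G/G'| = 39/13 = 3 is the order of the abelianisation.

Answer: 13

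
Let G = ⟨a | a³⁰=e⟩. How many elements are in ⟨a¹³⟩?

|⟨a¹³⟩| equals the order of a¹³. Compute successive powers until reaching e:
  (a¹³)¹ = a¹³, (a¹³)² = a²⁶, (a¹³)³ = a⁹, (a¹³)⁴ = a²², (a¹³)⁵ = a⁵, (a¹³)⁶ = a¹⁸, (a¹³)⁷ = a, (a¹³)⁸ = a¹⁴, (a¹³)⁹ = a²⁷, (a¹³)¹⁰ = a¹⁰, (a¹³)¹¹ = a²³, (a¹³)¹² = a⁶, (a¹³)¹³ = a¹⁹, (a¹³)¹⁴ = a², (a¹³)¹⁵ = a¹⁵, (a¹³)¹⁶ = a²⁸, (a¹³)¹⁷ = a¹¹, (a¹³)¹⁸ = a²⁴, (a¹³)¹⁹ = a⁷, (a¹³)²⁰ = a²⁰, (a¹³)²¹ = a³, (a¹³)²² = a¹⁶, (a¹³)²³ = a²⁹, (a¹³)²⁴ = a¹², (a¹³)²⁵ = a²⁵, (a¹³)²⁶ = a⁸, (a¹³)²⁷ = a²¹, (a¹³)²⁸ = a⁴, (a¹³)²⁹ = a¹⁷, (a¹³)³⁰ = e.
The smallest positive k with (a¹³)ᵏ = e is 30, so |⟨a¹³⟩| = 30.

Answer: 30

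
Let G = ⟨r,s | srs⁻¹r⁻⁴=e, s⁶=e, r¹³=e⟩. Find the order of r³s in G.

Compute successive powers until reaching e:
  (r³s)¹ = r³s, (r³s)² = r²s², (r³s)³ = r¹¹s³, (r³s)⁴ = r⁸s⁴, (r³s)⁵ = r⁹s⁵, (r³s)⁶ = e.
The smallest positive k with (r³s)ᵏ = e is 6.

Answer: 6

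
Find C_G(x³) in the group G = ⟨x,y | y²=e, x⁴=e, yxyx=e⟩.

⟨x³⟩ ⊆ C_G(x³) since powers of x³ commute with x³; so |C_G(x³)| ≥ |⟨x³⟩| = 4.
By orbit–stabilizer, |C_G(x³)| = |G| / |conj. class of x³| = 8 / 2 = 4.
The 4 elements commuting with x³ are {e, x, x², x³}.

Answer: {e, x, x², x³}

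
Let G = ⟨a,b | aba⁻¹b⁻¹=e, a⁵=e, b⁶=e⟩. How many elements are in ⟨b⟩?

|⟨b⟩| equals the order of b. Compute successive powers until reaching e:
  b¹ = b, b² = b², b³ = b³, b⁴ = b⁴, b⁵ = b⁵, b⁶ = e.
The smallest positive k with bᵏ = e is 6, so |⟨b⟩| = 6.

Answer: 6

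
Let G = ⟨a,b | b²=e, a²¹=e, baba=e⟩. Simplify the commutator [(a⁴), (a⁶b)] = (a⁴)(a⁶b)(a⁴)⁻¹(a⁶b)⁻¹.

[(a⁴), (a⁶b)] = (a⁴)·(a⁶b)·(a⁴)⁻¹·(a⁶b)⁻¹.
  (a⁴) · (a⁶b) = a¹⁰b
  (a¹⁰b) · (a¹⁷) = a¹⁴b
  (a¹⁴b) · (a⁶b) = a⁸

Answer: a⁸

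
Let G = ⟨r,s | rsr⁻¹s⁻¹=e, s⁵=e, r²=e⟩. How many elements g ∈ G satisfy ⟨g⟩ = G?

G is cyclic of order 10. An element generates G iff its order is 10, and a cyclic group of order 10 has exactly φ(10) = 4 such elements.

Answer: 4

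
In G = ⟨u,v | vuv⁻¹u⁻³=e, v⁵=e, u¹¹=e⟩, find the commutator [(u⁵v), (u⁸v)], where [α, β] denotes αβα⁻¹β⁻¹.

[(u⁵v), (u⁸v)] = (u⁵v)·(u⁸v)·(u⁵v)⁻¹·(u⁸v)⁻¹.
  (u⁵v) · (u⁸v) = u⁷v²
  (u⁷v²) · (u²v⁴) = u³v
  (u³v) · (uv⁴) = u⁶

Answer: u⁶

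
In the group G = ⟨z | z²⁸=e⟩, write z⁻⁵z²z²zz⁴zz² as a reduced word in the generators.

Multiply left to right, reducing at each step:
  (z²³) · z² = z²⁵
  (z²⁵) · z² = z²⁷
  (z²⁷) · z = e
  e · z⁴ = z⁴
  (z⁴) · z = z⁵
  (z⁵) · z² = z⁷

Answer: z⁷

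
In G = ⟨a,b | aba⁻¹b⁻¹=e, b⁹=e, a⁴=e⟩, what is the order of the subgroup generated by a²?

|⟨a²⟩| equals the order of a². Compute successive powers until reaching e:
  (a²)¹ = a², (a²)² = e.
The smallest positive k with (a²)ᵏ = e is 2, so |⟨a²⟩| = 2.

Answer: 2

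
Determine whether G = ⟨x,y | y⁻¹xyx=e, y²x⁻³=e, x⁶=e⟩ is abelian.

x·y = xy but y·x = x²y⁻¹, so x·y ≠ y·x and G is not abelian.

Answer: No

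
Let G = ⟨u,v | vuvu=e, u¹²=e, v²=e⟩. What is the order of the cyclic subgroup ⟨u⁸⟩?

|⟨u⁸⟩| equals the order of u⁸. Compute successive powers until reaching e:
  (u⁸)¹ = u⁸, (u⁸)² = u⁴, (u⁸)³ = e.
The smallest positive k with (u⁸)ᵏ = e is 3, so |⟨u⁸⟩| = 3.

Answer: 3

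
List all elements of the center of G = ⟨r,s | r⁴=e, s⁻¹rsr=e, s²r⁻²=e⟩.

An element z ∈ Z(G) iff z commutes with every generator.
For example r² is central: (r²)·r = r³ = r·(r²); (r²)·s = s⁻¹ = s·(r²).
Whereas r ∉ Z(G) since r·s = rs ≠ rs⁻¹ = s·r.
Checking each of the 8 elements this way gives Z(G) = {e, r²}, of order 2.

Answer: {e, r²}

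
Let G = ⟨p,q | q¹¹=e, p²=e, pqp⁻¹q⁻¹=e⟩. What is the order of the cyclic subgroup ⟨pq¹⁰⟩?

|⟨pq¹⁰⟩| equals the order of pq¹⁰. Compute successive powers until reaching e:
  (pq¹⁰)¹ = pq¹⁰, (pq¹⁰)² = q⁹, (pq¹⁰)³ = pq⁸, (pq¹⁰)⁴ = q⁷, (pq¹⁰)⁵ = pq⁶, (pq¹⁰)⁶ = q⁵, (pq¹⁰)⁷ = pq⁴, (pq¹⁰)⁸ = q³, (pq¹⁰)⁹ = pq², (pq¹⁰)¹⁰ = q, (pq¹⁰)¹¹ = p, (pq¹⁰)¹² = q¹⁰, (pq¹⁰)¹³ = pq⁹, (pq¹⁰)¹⁴ = q⁸, (pq¹⁰)¹⁵ = pq⁷, (pq¹⁰)¹⁶ = q⁶, (pq¹⁰)¹⁷ = pq⁵, (pq¹⁰)¹⁸ = q⁴, (pq¹⁰)¹⁹ = pq³, (pq¹⁰)²⁰ = q², (pq¹⁰)²¹ = pq, (pq¹⁰)²² = e.
The smallest positive k with (pq¹⁰)ᵏ = e is 22, so |⟨pq¹⁰⟩| = 22.

Answer: 22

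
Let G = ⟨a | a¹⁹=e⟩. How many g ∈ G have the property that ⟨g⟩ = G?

G is cyclic of order 19. An element generates G iff its order is 19, and a cyclic group of order 19 has exactly φ(19) = 18 such elements.

Answer: 18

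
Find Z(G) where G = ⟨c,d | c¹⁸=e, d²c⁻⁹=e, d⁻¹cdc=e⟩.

An element z ∈ Z(G) iff z commutes with every generator.
For example c⁹ is central: (c⁹)·c = c¹⁰ = c·(c⁹); (c⁹)·d = d⁻¹ = d·(c⁹).
Whereas c ∉ Z(G) since c·d = cd ≠ c⁸d⁻¹ = d·c.
Checking each of the 36 elements this way gives Z(G) = {e, c⁹}, of order 2.

Answer: {e, c⁹}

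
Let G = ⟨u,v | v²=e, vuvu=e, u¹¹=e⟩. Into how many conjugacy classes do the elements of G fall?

The conjugacy classes (representative and size) are:
  [e] (size 1), [u¹⁰] (size 2), [u²] (size 2), [u³] (size 2), [u⁷] (size 2), [u⁶] (size 2), [u²v] (size 11).
Class equation: 1 + 2 + 2 + 2 + 2 + 2 + 11 = 22 = |G|. So G has 7 conjugacy classes.

Answer: 7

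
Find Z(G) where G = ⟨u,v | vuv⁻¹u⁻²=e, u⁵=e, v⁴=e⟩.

An element z ∈ Z(G) iff z commutes with every generator.
For example e is central: e·u = u = u·e; e·v = v = v·e.
Whereas u ∉ Z(G) since u·v = uv ≠ u²v = v·u.
Checking each of the 20 elements this way gives Z(G) = {e}, of order 1.

Answer: {e}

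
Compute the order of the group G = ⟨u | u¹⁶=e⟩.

G is generated by a single element, so G is cyclic. The relator gives u¹⁶ = e and no smaller power is forced to be e, so the 16 powers {e, u, u², u³, u⁴, u⁵, u⁶, u⁷, u⁸, u⁹, u¹², u¹³, u¹¹, u¹⁰, u¹⁴, u¹⁵} are distinct. Hence |G| = 16.

Answer: 16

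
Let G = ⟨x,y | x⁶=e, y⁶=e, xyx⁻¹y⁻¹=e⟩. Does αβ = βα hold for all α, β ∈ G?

Each pair of generators commutes: x·y = xy = y·x. Since the generators pairwise commute, every element of G commutes with every other, so G is abelian.

Answer: Yes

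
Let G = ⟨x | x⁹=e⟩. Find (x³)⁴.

Compute successive powers of (x³), reducing at each step:
  (x³)²: (x³) · x³ = x⁶
  (x³)³: (x⁶) · x³ = e
  (x³)⁴: e · x³ = x³

Answer: x³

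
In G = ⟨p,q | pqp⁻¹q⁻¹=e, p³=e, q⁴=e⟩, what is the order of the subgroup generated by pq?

|⟨pq⟩| equals the order of pq. Compute successive powers until reaching e:
  (pq)¹ = pq, (pq)² = p²q², (pq)³ = q³, (pq)⁴ = p, (pq)⁵ = p²q, (pq)⁶ = q², (pq)⁷ = pq³, (pq)⁸ = p², (pq)⁹ = q, (pq)¹⁰ = pq², (pq)¹¹ = p²q³, (pq)¹² = e.
The smallest positive k with (pq)ᵏ = e is 12, so |⟨pq⟩| = 12.

Answer: 12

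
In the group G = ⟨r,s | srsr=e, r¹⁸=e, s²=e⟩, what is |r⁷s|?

Compute successive powers until reaching e:
  (r⁷s)¹ = r⁷s, (r⁷s)² = e.
The smallest positive k with (r⁷s)ᵏ = e is 2.

Answer: 2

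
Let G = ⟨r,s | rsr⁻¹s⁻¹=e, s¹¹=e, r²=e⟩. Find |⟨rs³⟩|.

|⟨rs³⟩| equals the order of rs³. Compute successive powers until reaching e:
  (rs³)¹ = rs³, (rs³)² = s⁶, (rs³)³ = rs⁹, (rs³)⁴ = s, (rs³)⁵ = rs⁴, (rs³)⁶ = s⁷, (rs³)⁷ = rs¹⁰, (rs³)⁸ = s², (rs³)⁹ = rs⁵, (rs³)¹⁰ = s⁸, (rs³)¹¹ = r, (rs³)¹² = s³, (rs³)¹³ = rs⁶, (rs³)¹⁴ = s⁹, (rs³)¹⁵ = rs, (rs³)¹⁶ = s⁴, (rs³)¹⁷ = rs⁷, (rs³)¹⁸ = s¹⁰, (rs³)¹⁹ = rs², (rs³)²⁰ = s⁵, (rs³)²¹ = rs⁸, (rs³)²² = e.
The smallest positive k with (rs³)ᵏ = e is 22, so |⟨rs³⟩| = 22.

Answer: 22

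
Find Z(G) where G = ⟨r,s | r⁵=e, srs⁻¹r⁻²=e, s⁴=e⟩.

An element z ∈ Z(G) iff z commutes with every generator.
For example e is central: e·r = r = r·e; e·s = s = s·e.
Whereas r ∉ Z(G) since r·s = rs ≠ r²s = s·r.
Checking each of the 20 elements this way gives Z(G) = {e}, of order 1.

Answer: {e}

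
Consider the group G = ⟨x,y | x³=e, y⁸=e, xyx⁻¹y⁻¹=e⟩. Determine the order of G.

Enumerate words in the generators, reducing via the relations: the distinct elements are
  {e, x, y, xy, x², y², y³, y⁴, y⁵, y⁶, y⁷, xy², xy³, xy⁴, xy⁵, xy⁶, xy⁷, x²y, x²y², x²y³, x²y⁴, x²y⁵, x²y⁶, x²y⁷}.
No further products give new elements, so |G| = 24.

Answer: 24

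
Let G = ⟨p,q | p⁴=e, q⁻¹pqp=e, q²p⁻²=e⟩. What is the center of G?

An element z ∈ Z(G) iff z commutes with every generator.
For example p² is central: (p²)·p = p³ = p·(p²); (p²)·q = q⁻¹ = q·(p²).
Whereas p ∉ Z(G) since p·q = pq ≠ pq⁻¹ = q·p.
Checking each of the 8 elements this way gives Z(G) = {e, p²}, of order 2.

Answer: {e, p²}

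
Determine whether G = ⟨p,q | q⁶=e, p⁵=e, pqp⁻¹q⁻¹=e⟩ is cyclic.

|G| = 30. The element pq has order 30 (its powers give 30 distinct elements), so ⟨pq⟩ = G and G is cyclic.

Answer: Yes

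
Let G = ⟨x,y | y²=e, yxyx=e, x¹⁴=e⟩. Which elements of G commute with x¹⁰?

⟨x¹⁰⟩ ⊆ C_G(x¹⁰) since powers of x¹⁰ commute with x¹⁰; so |C_G(x¹⁰)| ≥ |⟨x¹⁰⟩| = 7.
By orbit–stabilizer, |C_G(x¹⁰)| = |G| / |conj. class of x¹⁰| = 28 / 2 = 14.
The 14 elements commuting with x¹⁰ are {e, x, x², x³, x⁴, x⁵, x⁶, x⁷, x⁸, x⁹, x¹⁰, x¹¹, x¹², x¹³}.

Answer: {e, x, x², x³, x⁴, x⁵, x⁶, x⁷, x⁸, x⁹, x¹⁰, x¹¹, x¹², x¹³}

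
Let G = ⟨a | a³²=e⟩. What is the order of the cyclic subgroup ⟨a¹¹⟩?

|⟨a¹¹⟩| equals the order of a¹¹. Compute successive powers until reaching e:
  (a¹¹)¹ = a¹¹, (a¹¹)² = a²², (a¹¹)³ = a, (a¹¹)⁴ = a¹², (a¹¹)⁵ = a²³, (a¹¹)⁶ = a², (a¹¹)⁷ = a¹³, (a¹¹)⁸ = a²⁴, (a¹¹)⁹ = a³, (a¹¹)¹⁰ = a¹⁴, (a¹¹)¹¹ = a²⁵, (a¹¹)¹² = a⁴, (a¹¹)¹³ = a¹⁵, (a¹¹)¹⁴ = a²⁶, (a¹¹)¹⁵ = a⁵, (a¹¹)¹⁶ = a¹⁶, (a¹¹)¹⁷ = a²⁷, (a¹¹)¹⁸ = a⁶, (a¹¹)¹⁹ = a¹⁷, (a¹¹)²⁰ = a²⁸, (a¹¹)²¹ = a⁷, (a¹¹)²² = a¹⁸, (a¹¹)²³ = a²⁹, (a¹¹)²⁴ = a⁸, (a¹¹)²⁵ = a¹⁹, (a¹¹)²⁶ = a³⁰, (a¹¹)²⁷ = a⁹, (a¹¹)²⁸ = a²⁰, (a¹¹)²⁹ = a³¹, (a¹¹)³⁰ = a¹⁰, (a¹¹)³¹ = a²¹, (a¹¹)³² = e.
The smallest positive k with (a¹¹)ᵏ = e is 32, so |⟨a¹¹⟩| = 32.

Answer: 32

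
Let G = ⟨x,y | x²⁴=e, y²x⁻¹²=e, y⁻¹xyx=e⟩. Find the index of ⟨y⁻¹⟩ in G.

First find ord(y⁻¹) by computing successive powers:
  (y⁻¹)¹ = y⁻¹, (y⁻¹)² = x¹², (y⁻¹)³ = y, (y⁻¹)⁴ = e.
So |⟨y⁻¹⟩| = ord(y⁻¹) = 4. With |G| = 48, by Lagrange [G : ⟨y⁻¹⟩] = 48/4 = 12.

Answer: 12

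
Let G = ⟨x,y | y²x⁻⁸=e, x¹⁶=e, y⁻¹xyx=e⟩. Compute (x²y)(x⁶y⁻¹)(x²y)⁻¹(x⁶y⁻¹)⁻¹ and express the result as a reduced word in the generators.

[(x²y), (x⁶y⁻¹)] = (x²y)·(x⁶y⁻¹)·(x²y)⁻¹·(x⁶y⁻¹)⁻¹.
  (x²y) · (x⁶y⁻¹) = x¹²
  (x¹²) · (x²y⁻¹) = x⁶y
  (x⁶y) · (x⁶y) = x⁸

Answer: x⁸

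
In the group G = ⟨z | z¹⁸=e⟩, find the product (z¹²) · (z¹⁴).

Compute (z¹²) · (z¹⁴) by multiplying left to right and reducing via the relations at each step:
  (z¹²) · z¹⁴ = z⁸

Answer: z⁸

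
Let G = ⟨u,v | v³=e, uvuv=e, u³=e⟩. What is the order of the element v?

Compute successive powers until reaching e:
  v¹ = v, v² = v², v³ = e.
The smallest positive k with vᵏ = e is 3.

Answer: 3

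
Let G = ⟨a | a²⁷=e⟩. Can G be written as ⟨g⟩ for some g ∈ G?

|G| = 27. The element a has order 27 (its powers give 27 distinct elements), so ⟨a⟩ = G and G is cyclic.

Answer: Yes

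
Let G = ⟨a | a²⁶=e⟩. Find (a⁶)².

Compute successive powers of (a⁶), reducing at each step:
  (a⁶)²: (a⁶) · a⁶ = a¹²

Answer: a¹²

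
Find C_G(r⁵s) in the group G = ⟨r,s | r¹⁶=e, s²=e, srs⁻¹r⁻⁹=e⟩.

⟨r⁵s⟩ ⊆ C_G(r⁵s) since powers of r⁵s commute with r⁵s; so |C_G(r⁵s)| ≥ |⟨r⁵s⟩| = 16.
By orbit–stabilizer, |C_G(r⁵s)| = |G| / |conj. class of r⁵s| = 32 / 2 = 16.
The 16 elements commuting with r⁵s are {e, r², r⁴, r⁶, r⁸, r¹⁰, r¹², r¹⁴, r⁹s, rs, r¹¹s, r³s, r¹³s, r⁵s, r¹⁵s, r⁷s}.

Answer: {e, r², r⁴, r⁶, r⁸, r¹⁰, r¹², r¹⁴, r⁹s, rs, r¹¹s, r³s, r¹³s, r⁵s, r¹⁵s, r⁷s}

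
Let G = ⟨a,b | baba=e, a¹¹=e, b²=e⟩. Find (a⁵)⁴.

Compute successive powers of (a⁵), reducing at each step:
  (a⁵)²: (a⁵) · a⁵ = a¹⁰
  (a⁵)³: (a¹⁰) · a⁵ = a⁴
  (a⁵)⁴: (a⁴) · a⁵ = a⁹

Answer: a⁹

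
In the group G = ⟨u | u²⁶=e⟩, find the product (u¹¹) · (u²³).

Compute (u¹¹) · (u²³) by multiplying left to right and reducing via the relations at each step:
  (u¹¹) · u²³ = u⁸

Answer: u⁸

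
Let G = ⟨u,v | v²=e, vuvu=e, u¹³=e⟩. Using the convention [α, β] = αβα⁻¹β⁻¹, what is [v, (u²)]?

[v, (u²)] = v·(u²)·v⁻¹·(u²)⁻¹.
  v · (u²) = u¹¹v
  (u¹¹v) · v = u¹¹
  (u¹¹) · (u¹¹) = u⁹

Answer: u⁹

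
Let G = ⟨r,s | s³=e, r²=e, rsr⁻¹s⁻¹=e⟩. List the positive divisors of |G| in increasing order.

|G| = 6 = 2 · 3. By Lagrange's theorem the order of any subgroup divides 6; the divisors of 6 are 1, 2, 3, 6.

Answer: 1, 2, 3, 6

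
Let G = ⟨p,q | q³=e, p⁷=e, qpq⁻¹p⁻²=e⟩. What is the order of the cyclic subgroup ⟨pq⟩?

|⟨pq⟩| equals the order of pq. Compute successive powers until reaching e:
  (pq)¹ = pq, (pq)² = p³q², (pq)³ = e.
The smallest positive k with (pq)ᵏ = e is 3, so |⟨pq⟩| = 3.

Answer: 3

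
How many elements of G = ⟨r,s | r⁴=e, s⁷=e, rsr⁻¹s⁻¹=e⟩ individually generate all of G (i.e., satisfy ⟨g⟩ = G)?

G is cyclic of order 28. An element generates G iff its order is 28, and a cyclic group of order 28 has exactly φ(28) = 12 such elements.

Answer: 12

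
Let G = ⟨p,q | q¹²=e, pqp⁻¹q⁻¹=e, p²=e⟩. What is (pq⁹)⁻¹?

The order of (pq⁹) is 4 (smallest k with (pq⁹)ᵏ = e), so (pq⁹)⁻¹ = (pq⁹)³ = pq³.
Check: (pq⁹) · (pq³) → (pq⁹) · p = q⁹;   (q⁹) · q³ = e, giving e as required.

Answer: pq³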